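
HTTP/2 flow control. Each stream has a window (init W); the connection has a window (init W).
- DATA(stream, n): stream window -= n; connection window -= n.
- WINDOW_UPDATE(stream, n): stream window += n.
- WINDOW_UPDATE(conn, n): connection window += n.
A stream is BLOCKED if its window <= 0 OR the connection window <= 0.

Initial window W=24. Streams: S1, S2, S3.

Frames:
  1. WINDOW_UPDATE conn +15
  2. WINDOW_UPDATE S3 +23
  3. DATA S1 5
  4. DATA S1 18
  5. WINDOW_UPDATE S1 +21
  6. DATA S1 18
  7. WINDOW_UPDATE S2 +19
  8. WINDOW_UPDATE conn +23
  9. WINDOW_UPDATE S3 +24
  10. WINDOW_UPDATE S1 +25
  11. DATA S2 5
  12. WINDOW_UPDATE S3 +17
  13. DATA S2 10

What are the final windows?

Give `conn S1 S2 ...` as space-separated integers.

Answer: 6 29 28 88

Derivation:
Op 1: conn=39 S1=24 S2=24 S3=24 blocked=[]
Op 2: conn=39 S1=24 S2=24 S3=47 blocked=[]
Op 3: conn=34 S1=19 S2=24 S3=47 blocked=[]
Op 4: conn=16 S1=1 S2=24 S3=47 blocked=[]
Op 5: conn=16 S1=22 S2=24 S3=47 blocked=[]
Op 6: conn=-2 S1=4 S2=24 S3=47 blocked=[1, 2, 3]
Op 7: conn=-2 S1=4 S2=43 S3=47 blocked=[1, 2, 3]
Op 8: conn=21 S1=4 S2=43 S3=47 blocked=[]
Op 9: conn=21 S1=4 S2=43 S3=71 blocked=[]
Op 10: conn=21 S1=29 S2=43 S3=71 blocked=[]
Op 11: conn=16 S1=29 S2=38 S3=71 blocked=[]
Op 12: conn=16 S1=29 S2=38 S3=88 blocked=[]
Op 13: conn=6 S1=29 S2=28 S3=88 blocked=[]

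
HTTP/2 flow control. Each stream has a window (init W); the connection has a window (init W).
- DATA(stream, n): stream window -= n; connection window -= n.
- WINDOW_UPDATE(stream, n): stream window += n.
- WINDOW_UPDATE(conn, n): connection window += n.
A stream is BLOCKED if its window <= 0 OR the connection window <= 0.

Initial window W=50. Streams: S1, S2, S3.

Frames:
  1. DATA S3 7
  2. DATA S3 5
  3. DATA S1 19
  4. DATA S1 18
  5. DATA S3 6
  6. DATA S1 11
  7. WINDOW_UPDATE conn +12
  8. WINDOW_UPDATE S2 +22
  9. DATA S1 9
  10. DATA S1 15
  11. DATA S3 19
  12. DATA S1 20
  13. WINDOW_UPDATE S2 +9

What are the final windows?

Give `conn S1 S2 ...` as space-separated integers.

Op 1: conn=43 S1=50 S2=50 S3=43 blocked=[]
Op 2: conn=38 S1=50 S2=50 S3=38 blocked=[]
Op 3: conn=19 S1=31 S2=50 S3=38 blocked=[]
Op 4: conn=1 S1=13 S2=50 S3=38 blocked=[]
Op 5: conn=-5 S1=13 S2=50 S3=32 blocked=[1, 2, 3]
Op 6: conn=-16 S1=2 S2=50 S3=32 blocked=[1, 2, 3]
Op 7: conn=-4 S1=2 S2=50 S3=32 blocked=[1, 2, 3]
Op 8: conn=-4 S1=2 S2=72 S3=32 blocked=[1, 2, 3]
Op 9: conn=-13 S1=-7 S2=72 S3=32 blocked=[1, 2, 3]
Op 10: conn=-28 S1=-22 S2=72 S3=32 blocked=[1, 2, 3]
Op 11: conn=-47 S1=-22 S2=72 S3=13 blocked=[1, 2, 3]
Op 12: conn=-67 S1=-42 S2=72 S3=13 blocked=[1, 2, 3]
Op 13: conn=-67 S1=-42 S2=81 S3=13 blocked=[1, 2, 3]

Answer: -67 -42 81 13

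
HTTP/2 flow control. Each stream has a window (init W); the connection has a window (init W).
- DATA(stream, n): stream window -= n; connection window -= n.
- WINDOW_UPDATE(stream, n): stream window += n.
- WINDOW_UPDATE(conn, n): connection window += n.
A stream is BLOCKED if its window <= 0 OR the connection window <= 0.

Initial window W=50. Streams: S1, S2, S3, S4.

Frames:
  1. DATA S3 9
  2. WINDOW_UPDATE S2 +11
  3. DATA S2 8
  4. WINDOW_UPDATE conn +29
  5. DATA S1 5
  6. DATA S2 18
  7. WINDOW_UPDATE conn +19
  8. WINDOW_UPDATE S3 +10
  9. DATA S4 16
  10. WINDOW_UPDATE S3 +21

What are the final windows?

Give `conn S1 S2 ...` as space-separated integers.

Answer: 42 45 35 72 34

Derivation:
Op 1: conn=41 S1=50 S2=50 S3=41 S4=50 blocked=[]
Op 2: conn=41 S1=50 S2=61 S3=41 S4=50 blocked=[]
Op 3: conn=33 S1=50 S2=53 S3=41 S4=50 blocked=[]
Op 4: conn=62 S1=50 S2=53 S3=41 S4=50 blocked=[]
Op 5: conn=57 S1=45 S2=53 S3=41 S4=50 blocked=[]
Op 6: conn=39 S1=45 S2=35 S3=41 S4=50 blocked=[]
Op 7: conn=58 S1=45 S2=35 S3=41 S4=50 blocked=[]
Op 8: conn=58 S1=45 S2=35 S3=51 S4=50 blocked=[]
Op 9: conn=42 S1=45 S2=35 S3=51 S4=34 blocked=[]
Op 10: conn=42 S1=45 S2=35 S3=72 S4=34 blocked=[]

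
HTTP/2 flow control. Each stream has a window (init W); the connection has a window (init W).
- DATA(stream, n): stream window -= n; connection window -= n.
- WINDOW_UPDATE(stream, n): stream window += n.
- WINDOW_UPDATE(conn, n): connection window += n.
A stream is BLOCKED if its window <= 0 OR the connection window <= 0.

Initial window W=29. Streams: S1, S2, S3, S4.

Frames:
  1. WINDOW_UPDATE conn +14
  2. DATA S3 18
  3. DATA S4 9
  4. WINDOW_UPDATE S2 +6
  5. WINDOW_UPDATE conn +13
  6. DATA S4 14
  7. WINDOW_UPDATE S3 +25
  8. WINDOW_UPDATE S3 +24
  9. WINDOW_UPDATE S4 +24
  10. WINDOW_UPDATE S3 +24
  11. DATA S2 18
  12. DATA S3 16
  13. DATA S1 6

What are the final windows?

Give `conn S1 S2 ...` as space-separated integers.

Answer: -25 23 17 68 30

Derivation:
Op 1: conn=43 S1=29 S2=29 S3=29 S4=29 blocked=[]
Op 2: conn=25 S1=29 S2=29 S3=11 S4=29 blocked=[]
Op 3: conn=16 S1=29 S2=29 S3=11 S4=20 blocked=[]
Op 4: conn=16 S1=29 S2=35 S3=11 S4=20 blocked=[]
Op 5: conn=29 S1=29 S2=35 S3=11 S4=20 blocked=[]
Op 6: conn=15 S1=29 S2=35 S3=11 S4=6 blocked=[]
Op 7: conn=15 S1=29 S2=35 S3=36 S4=6 blocked=[]
Op 8: conn=15 S1=29 S2=35 S3=60 S4=6 blocked=[]
Op 9: conn=15 S1=29 S2=35 S3=60 S4=30 blocked=[]
Op 10: conn=15 S1=29 S2=35 S3=84 S4=30 blocked=[]
Op 11: conn=-3 S1=29 S2=17 S3=84 S4=30 blocked=[1, 2, 3, 4]
Op 12: conn=-19 S1=29 S2=17 S3=68 S4=30 blocked=[1, 2, 3, 4]
Op 13: conn=-25 S1=23 S2=17 S3=68 S4=30 blocked=[1, 2, 3, 4]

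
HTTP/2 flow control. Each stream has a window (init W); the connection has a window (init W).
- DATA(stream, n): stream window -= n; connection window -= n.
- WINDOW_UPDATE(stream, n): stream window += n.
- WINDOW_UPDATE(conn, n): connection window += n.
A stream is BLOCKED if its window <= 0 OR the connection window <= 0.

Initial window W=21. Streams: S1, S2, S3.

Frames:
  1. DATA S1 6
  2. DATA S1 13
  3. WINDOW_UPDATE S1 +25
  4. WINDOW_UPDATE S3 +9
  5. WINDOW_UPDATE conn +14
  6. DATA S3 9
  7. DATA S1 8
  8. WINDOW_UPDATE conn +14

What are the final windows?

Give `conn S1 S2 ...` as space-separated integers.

Answer: 13 19 21 21

Derivation:
Op 1: conn=15 S1=15 S2=21 S3=21 blocked=[]
Op 2: conn=2 S1=2 S2=21 S3=21 blocked=[]
Op 3: conn=2 S1=27 S2=21 S3=21 blocked=[]
Op 4: conn=2 S1=27 S2=21 S3=30 blocked=[]
Op 5: conn=16 S1=27 S2=21 S3=30 blocked=[]
Op 6: conn=7 S1=27 S2=21 S3=21 blocked=[]
Op 7: conn=-1 S1=19 S2=21 S3=21 blocked=[1, 2, 3]
Op 8: conn=13 S1=19 S2=21 S3=21 blocked=[]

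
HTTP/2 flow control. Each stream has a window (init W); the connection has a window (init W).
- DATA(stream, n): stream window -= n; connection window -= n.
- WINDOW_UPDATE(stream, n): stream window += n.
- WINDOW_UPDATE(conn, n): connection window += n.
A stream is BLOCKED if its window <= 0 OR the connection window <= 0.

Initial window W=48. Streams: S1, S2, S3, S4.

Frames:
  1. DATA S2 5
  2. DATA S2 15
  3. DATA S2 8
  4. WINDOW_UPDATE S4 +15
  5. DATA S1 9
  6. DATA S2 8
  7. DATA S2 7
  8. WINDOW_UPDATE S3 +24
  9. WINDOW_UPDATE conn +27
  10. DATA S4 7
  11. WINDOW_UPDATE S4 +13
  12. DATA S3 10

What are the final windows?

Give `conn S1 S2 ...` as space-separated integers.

Op 1: conn=43 S1=48 S2=43 S3=48 S4=48 blocked=[]
Op 2: conn=28 S1=48 S2=28 S3=48 S4=48 blocked=[]
Op 3: conn=20 S1=48 S2=20 S3=48 S4=48 blocked=[]
Op 4: conn=20 S1=48 S2=20 S3=48 S4=63 blocked=[]
Op 5: conn=11 S1=39 S2=20 S3=48 S4=63 blocked=[]
Op 6: conn=3 S1=39 S2=12 S3=48 S4=63 blocked=[]
Op 7: conn=-4 S1=39 S2=5 S3=48 S4=63 blocked=[1, 2, 3, 4]
Op 8: conn=-4 S1=39 S2=5 S3=72 S4=63 blocked=[1, 2, 3, 4]
Op 9: conn=23 S1=39 S2=5 S3=72 S4=63 blocked=[]
Op 10: conn=16 S1=39 S2=5 S3=72 S4=56 blocked=[]
Op 11: conn=16 S1=39 S2=5 S3=72 S4=69 blocked=[]
Op 12: conn=6 S1=39 S2=5 S3=62 S4=69 blocked=[]

Answer: 6 39 5 62 69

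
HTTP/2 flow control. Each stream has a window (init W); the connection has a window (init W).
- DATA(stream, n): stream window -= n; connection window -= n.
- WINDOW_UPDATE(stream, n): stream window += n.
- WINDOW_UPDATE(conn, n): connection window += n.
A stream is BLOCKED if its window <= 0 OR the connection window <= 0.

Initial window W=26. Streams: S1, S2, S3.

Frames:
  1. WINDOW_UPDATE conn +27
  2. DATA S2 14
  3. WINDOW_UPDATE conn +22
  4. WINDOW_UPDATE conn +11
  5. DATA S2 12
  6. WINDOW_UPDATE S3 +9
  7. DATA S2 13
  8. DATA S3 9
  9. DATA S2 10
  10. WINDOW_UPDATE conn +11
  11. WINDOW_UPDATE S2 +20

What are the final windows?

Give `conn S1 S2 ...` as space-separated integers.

Answer: 39 26 -3 26

Derivation:
Op 1: conn=53 S1=26 S2=26 S3=26 blocked=[]
Op 2: conn=39 S1=26 S2=12 S3=26 blocked=[]
Op 3: conn=61 S1=26 S2=12 S3=26 blocked=[]
Op 4: conn=72 S1=26 S2=12 S3=26 blocked=[]
Op 5: conn=60 S1=26 S2=0 S3=26 blocked=[2]
Op 6: conn=60 S1=26 S2=0 S3=35 blocked=[2]
Op 7: conn=47 S1=26 S2=-13 S3=35 blocked=[2]
Op 8: conn=38 S1=26 S2=-13 S3=26 blocked=[2]
Op 9: conn=28 S1=26 S2=-23 S3=26 blocked=[2]
Op 10: conn=39 S1=26 S2=-23 S3=26 blocked=[2]
Op 11: conn=39 S1=26 S2=-3 S3=26 blocked=[2]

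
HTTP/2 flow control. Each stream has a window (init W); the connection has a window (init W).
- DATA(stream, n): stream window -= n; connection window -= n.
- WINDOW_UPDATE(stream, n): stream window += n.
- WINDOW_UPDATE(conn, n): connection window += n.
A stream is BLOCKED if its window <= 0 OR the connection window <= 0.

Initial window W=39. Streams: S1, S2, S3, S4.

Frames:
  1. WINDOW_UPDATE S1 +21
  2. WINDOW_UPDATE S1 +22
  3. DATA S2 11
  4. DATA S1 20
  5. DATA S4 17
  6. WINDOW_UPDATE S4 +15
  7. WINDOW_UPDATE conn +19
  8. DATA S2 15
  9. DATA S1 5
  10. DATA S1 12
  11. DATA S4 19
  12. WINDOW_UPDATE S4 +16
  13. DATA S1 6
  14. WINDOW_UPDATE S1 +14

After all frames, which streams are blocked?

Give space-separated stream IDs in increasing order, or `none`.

Answer: S1 S2 S3 S4

Derivation:
Op 1: conn=39 S1=60 S2=39 S3=39 S4=39 blocked=[]
Op 2: conn=39 S1=82 S2=39 S3=39 S4=39 blocked=[]
Op 3: conn=28 S1=82 S2=28 S3=39 S4=39 blocked=[]
Op 4: conn=8 S1=62 S2=28 S3=39 S4=39 blocked=[]
Op 5: conn=-9 S1=62 S2=28 S3=39 S4=22 blocked=[1, 2, 3, 4]
Op 6: conn=-9 S1=62 S2=28 S3=39 S4=37 blocked=[1, 2, 3, 4]
Op 7: conn=10 S1=62 S2=28 S3=39 S4=37 blocked=[]
Op 8: conn=-5 S1=62 S2=13 S3=39 S4=37 blocked=[1, 2, 3, 4]
Op 9: conn=-10 S1=57 S2=13 S3=39 S4=37 blocked=[1, 2, 3, 4]
Op 10: conn=-22 S1=45 S2=13 S3=39 S4=37 blocked=[1, 2, 3, 4]
Op 11: conn=-41 S1=45 S2=13 S3=39 S4=18 blocked=[1, 2, 3, 4]
Op 12: conn=-41 S1=45 S2=13 S3=39 S4=34 blocked=[1, 2, 3, 4]
Op 13: conn=-47 S1=39 S2=13 S3=39 S4=34 blocked=[1, 2, 3, 4]
Op 14: conn=-47 S1=53 S2=13 S3=39 S4=34 blocked=[1, 2, 3, 4]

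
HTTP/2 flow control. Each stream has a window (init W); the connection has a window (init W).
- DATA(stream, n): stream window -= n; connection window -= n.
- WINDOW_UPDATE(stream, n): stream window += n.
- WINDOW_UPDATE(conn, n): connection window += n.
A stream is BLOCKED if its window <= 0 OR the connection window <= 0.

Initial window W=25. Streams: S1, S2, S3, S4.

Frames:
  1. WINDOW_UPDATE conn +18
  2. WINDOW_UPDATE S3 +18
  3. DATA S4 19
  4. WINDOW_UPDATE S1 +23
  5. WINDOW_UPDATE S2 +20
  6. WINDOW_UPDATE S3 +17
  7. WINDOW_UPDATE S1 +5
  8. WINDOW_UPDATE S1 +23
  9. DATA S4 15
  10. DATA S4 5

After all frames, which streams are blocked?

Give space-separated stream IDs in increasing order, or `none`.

Answer: S4

Derivation:
Op 1: conn=43 S1=25 S2=25 S3=25 S4=25 blocked=[]
Op 2: conn=43 S1=25 S2=25 S3=43 S4=25 blocked=[]
Op 3: conn=24 S1=25 S2=25 S3=43 S4=6 blocked=[]
Op 4: conn=24 S1=48 S2=25 S3=43 S4=6 blocked=[]
Op 5: conn=24 S1=48 S2=45 S3=43 S4=6 blocked=[]
Op 6: conn=24 S1=48 S2=45 S3=60 S4=6 blocked=[]
Op 7: conn=24 S1=53 S2=45 S3=60 S4=6 blocked=[]
Op 8: conn=24 S1=76 S2=45 S3=60 S4=6 blocked=[]
Op 9: conn=9 S1=76 S2=45 S3=60 S4=-9 blocked=[4]
Op 10: conn=4 S1=76 S2=45 S3=60 S4=-14 blocked=[4]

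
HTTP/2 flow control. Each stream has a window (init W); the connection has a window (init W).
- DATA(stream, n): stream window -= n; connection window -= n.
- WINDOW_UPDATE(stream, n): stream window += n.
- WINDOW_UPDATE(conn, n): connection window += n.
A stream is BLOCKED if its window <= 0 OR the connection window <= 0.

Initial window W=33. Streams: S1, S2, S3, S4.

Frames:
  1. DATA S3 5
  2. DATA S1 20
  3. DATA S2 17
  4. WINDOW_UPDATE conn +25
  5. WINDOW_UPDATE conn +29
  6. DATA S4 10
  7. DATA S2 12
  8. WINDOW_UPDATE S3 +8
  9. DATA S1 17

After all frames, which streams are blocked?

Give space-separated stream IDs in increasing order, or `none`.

Answer: S1

Derivation:
Op 1: conn=28 S1=33 S2=33 S3=28 S4=33 blocked=[]
Op 2: conn=8 S1=13 S2=33 S3=28 S4=33 blocked=[]
Op 3: conn=-9 S1=13 S2=16 S3=28 S4=33 blocked=[1, 2, 3, 4]
Op 4: conn=16 S1=13 S2=16 S3=28 S4=33 blocked=[]
Op 5: conn=45 S1=13 S2=16 S3=28 S4=33 blocked=[]
Op 6: conn=35 S1=13 S2=16 S3=28 S4=23 blocked=[]
Op 7: conn=23 S1=13 S2=4 S3=28 S4=23 blocked=[]
Op 8: conn=23 S1=13 S2=4 S3=36 S4=23 blocked=[]
Op 9: conn=6 S1=-4 S2=4 S3=36 S4=23 blocked=[1]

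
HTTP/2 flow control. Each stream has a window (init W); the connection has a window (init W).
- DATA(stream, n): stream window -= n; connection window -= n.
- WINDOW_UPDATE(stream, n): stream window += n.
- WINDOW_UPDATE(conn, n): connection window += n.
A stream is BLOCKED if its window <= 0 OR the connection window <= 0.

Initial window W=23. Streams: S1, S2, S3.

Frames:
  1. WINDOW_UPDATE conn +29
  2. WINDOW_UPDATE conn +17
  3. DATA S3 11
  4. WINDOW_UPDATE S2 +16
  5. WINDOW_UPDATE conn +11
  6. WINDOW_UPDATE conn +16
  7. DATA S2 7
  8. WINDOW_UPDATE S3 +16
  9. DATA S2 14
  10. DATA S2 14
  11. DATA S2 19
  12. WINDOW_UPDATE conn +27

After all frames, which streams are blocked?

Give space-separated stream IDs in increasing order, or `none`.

Op 1: conn=52 S1=23 S2=23 S3=23 blocked=[]
Op 2: conn=69 S1=23 S2=23 S3=23 blocked=[]
Op 3: conn=58 S1=23 S2=23 S3=12 blocked=[]
Op 4: conn=58 S1=23 S2=39 S3=12 blocked=[]
Op 5: conn=69 S1=23 S2=39 S3=12 blocked=[]
Op 6: conn=85 S1=23 S2=39 S3=12 blocked=[]
Op 7: conn=78 S1=23 S2=32 S3=12 blocked=[]
Op 8: conn=78 S1=23 S2=32 S3=28 blocked=[]
Op 9: conn=64 S1=23 S2=18 S3=28 blocked=[]
Op 10: conn=50 S1=23 S2=4 S3=28 blocked=[]
Op 11: conn=31 S1=23 S2=-15 S3=28 blocked=[2]
Op 12: conn=58 S1=23 S2=-15 S3=28 blocked=[2]

Answer: S2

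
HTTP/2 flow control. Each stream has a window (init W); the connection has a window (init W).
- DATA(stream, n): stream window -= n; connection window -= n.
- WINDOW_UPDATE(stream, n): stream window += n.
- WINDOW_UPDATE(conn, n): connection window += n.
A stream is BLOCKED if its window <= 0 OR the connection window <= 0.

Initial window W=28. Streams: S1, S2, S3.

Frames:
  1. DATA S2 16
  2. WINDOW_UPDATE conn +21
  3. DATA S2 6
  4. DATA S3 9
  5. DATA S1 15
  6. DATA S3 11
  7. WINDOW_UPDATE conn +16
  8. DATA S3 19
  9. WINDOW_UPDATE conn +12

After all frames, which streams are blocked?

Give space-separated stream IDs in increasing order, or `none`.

Answer: S3

Derivation:
Op 1: conn=12 S1=28 S2=12 S3=28 blocked=[]
Op 2: conn=33 S1=28 S2=12 S3=28 blocked=[]
Op 3: conn=27 S1=28 S2=6 S3=28 blocked=[]
Op 4: conn=18 S1=28 S2=6 S3=19 blocked=[]
Op 5: conn=3 S1=13 S2=6 S3=19 blocked=[]
Op 6: conn=-8 S1=13 S2=6 S3=8 blocked=[1, 2, 3]
Op 7: conn=8 S1=13 S2=6 S3=8 blocked=[]
Op 8: conn=-11 S1=13 S2=6 S3=-11 blocked=[1, 2, 3]
Op 9: conn=1 S1=13 S2=6 S3=-11 blocked=[3]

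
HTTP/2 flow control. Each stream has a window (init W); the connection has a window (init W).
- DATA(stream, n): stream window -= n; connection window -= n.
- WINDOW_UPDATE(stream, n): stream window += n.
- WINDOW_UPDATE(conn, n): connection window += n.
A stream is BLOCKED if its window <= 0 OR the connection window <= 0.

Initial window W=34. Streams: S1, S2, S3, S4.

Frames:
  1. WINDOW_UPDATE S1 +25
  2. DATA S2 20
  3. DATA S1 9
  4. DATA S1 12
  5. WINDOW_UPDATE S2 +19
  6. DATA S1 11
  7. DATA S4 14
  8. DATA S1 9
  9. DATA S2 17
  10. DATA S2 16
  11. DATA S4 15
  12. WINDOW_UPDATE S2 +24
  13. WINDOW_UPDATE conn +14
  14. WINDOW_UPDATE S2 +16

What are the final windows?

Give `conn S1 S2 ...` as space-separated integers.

Answer: -75 18 40 34 5

Derivation:
Op 1: conn=34 S1=59 S2=34 S3=34 S4=34 blocked=[]
Op 2: conn=14 S1=59 S2=14 S3=34 S4=34 blocked=[]
Op 3: conn=5 S1=50 S2=14 S3=34 S4=34 blocked=[]
Op 4: conn=-7 S1=38 S2=14 S3=34 S4=34 blocked=[1, 2, 3, 4]
Op 5: conn=-7 S1=38 S2=33 S3=34 S4=34 blocked=[1, 2, 3, 4]
Op 6: conn=-18 S1=27 S2=33 S3=34 S4=34 blocked=[1, 2, 3, 4]
Op 7: conn=-32 S1=27 S2=33 S3=34 S4=20 blocked=[1, 2, 3, 4]
Op 8: conn=-41 S1=18 S2=33 S3=34 S4=20 blocked=[1, 2, 3, 4]
Op 9: conn=-58 S1=18 S2=16 S3=34 S4=20 blocked=[1, 2, 3, 4]
Op 10: conn=-74 S1=18 S2=0 S3=34 S4=20 blocked=[1, 2, 3, 4]
Op 11: conn=-89 S1=18 S2=0 S3=34 S4=5 blocked=[1, 2, 3, 4]
Op 12: conn=-89 S1=18 S2=24 S3=34 S4=5 blocked=[1, 2, 3, 4]
Op 13: conn=-75 S1=18 S2=24 S3=34 S4=5 blocked=[1, 2, 3, 4]
Op 14: conn=-75 S1=18 S2=40 S3=34 S4=5 blocked=[1, 2, 3, 4]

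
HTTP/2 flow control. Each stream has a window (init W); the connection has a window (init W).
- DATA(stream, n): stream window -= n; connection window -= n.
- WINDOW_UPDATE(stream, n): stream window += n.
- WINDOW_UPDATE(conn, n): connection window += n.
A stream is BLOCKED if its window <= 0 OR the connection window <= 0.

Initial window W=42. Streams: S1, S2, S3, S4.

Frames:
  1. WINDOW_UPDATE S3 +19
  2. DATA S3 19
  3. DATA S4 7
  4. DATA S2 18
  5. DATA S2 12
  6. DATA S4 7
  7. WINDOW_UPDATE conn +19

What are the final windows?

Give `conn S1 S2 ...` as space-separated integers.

Answer: -2 42 12 42 28

Derivation:
Op 1: conn=42 S1=42 S2=42 S3=61 S4=42 blocked=[]
Op 2: conn=23 S1=42 S2=42 S3=42 S4=42 blocked=[]
Op 3: conn=16 S1=42 S2=42 S3=42 S4=35 blocked=[]
Op 4: conn=-2 S1=42 S2=24 S3=42 S4=35 blocked=[1, 2, 3, 4]
Op 5: conn=-14 S1=42 S2=12 S3=42 S4=35 blocked=[1, 2, 3, 4]
Op 6: conn=-21 S1=42 S2=12 S3=42 S4=28 blocked=[1, 2, 3, 4]
Op 7: conn=-2 S1=42 S2=12 S3=42 S4=28 blocked=[1, 2, 3, 4]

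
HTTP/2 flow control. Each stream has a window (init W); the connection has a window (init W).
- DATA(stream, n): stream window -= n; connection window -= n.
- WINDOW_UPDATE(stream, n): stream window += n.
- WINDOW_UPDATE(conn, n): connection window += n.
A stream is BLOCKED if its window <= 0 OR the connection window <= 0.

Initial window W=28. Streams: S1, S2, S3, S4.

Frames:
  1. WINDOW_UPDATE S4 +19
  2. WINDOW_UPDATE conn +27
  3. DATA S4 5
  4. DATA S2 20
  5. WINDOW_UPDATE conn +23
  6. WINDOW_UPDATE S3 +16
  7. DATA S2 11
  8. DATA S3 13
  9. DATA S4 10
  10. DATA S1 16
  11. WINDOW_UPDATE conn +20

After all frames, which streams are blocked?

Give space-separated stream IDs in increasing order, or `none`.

Answer: S2

Derivation:
Op 1: conn=28 S1=28 S2=28 S3=28 S4=47 blocked=[]
Op 2: conn=55 S1=28 S2=28 S3=28 S4=47 blocked=[]
Op 3: conn=50 S1=28 S2=28 S3=28 S4=42 blocked=[]
Op 4: conn=30 S1=28 S2=8 S3=28 S4=42 blocked=[]
Op 5: conn=53 S1=28 S2=8 S3=28 S4=42 blocked=[]
Op 6: conn=53 S1=28 S2=8 S3=44 S4=42 blocked=[]
Op 7: conn=42 S1=28 S2=-3 S3=44 S4=42 blocked=[2]
Op 8: conn=29 S1=28 S2=-3 S3=31 S4=42 blocked=[2]
Op 9: conn=19 S1=28 S2=-3 S3=31 S4=32 blocked=[2]
Op 10: conn=3 S1=12 S2=-3 S3=31 S4=32 blocked=[2]
Op 11: conn=23 S1=12 S2=-3 S3=31 S4=32 blocked=[2]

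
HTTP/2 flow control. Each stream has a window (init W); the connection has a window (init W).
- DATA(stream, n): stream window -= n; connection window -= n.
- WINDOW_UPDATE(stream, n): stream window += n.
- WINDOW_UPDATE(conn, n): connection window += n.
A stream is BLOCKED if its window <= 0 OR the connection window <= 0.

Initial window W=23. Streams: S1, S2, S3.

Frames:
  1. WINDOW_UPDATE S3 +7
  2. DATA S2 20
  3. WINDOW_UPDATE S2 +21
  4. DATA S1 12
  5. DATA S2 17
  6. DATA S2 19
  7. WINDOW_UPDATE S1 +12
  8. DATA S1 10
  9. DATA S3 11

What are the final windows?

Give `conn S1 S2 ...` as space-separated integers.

Answer: -66 13 -12 19

Derivation:
Op 1: conn=23 S1=23 S2=23 S3=30 blocked=[]
Op 2: conn=3 S1=23 S2=3 S3=30 blocked=[]
Op 3: conn=3 S1=23 S2=24 S3=30 blocked=[]
Op 4: conn=-9 S1=11 S2=24 S3=30 blocked=[1, 2, 3]
Op 5: conn=-26 S1=11 S2=7 S3=30 blocked=[1, 2, 3]
Op 6: conn=-45 S1=11 S2=-12 S3=30 blocked=[1, 2, 3]
Op 7: conn=-45 S1=23 S2=-12 S3=30 blocked=[1, 2, 3]
Op 8: conn=-55 S1=13 S2=-12 S3=30 blocked=[1, 2, 3]
Op 9: conn=-66 S1=13 S2=-12 S3=19 blocked=[1, 2, 3]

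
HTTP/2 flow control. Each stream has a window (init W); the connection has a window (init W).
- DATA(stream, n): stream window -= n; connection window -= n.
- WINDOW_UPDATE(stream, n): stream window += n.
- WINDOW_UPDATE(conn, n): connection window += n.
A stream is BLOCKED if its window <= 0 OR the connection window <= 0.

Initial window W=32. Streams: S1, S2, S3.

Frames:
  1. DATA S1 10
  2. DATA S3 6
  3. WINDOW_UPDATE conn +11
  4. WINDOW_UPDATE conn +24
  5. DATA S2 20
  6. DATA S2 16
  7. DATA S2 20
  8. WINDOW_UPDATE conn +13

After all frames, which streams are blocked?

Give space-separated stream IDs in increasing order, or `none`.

Answer: S2

Derivation:
Op 1: conn=22 S1=22 S2=32 S3=32 blocked=[]
Op 2: conn=16 S1=22 S2=32 S3=26 blocked=[]
Op 3: conn=27 S1=22 S2=32 S3=26 blocked=[]
Op 4: conn=51 S1=22 S2=32 S3=26 blocked=[]
Op 5: conn=31 S1=22 S2=12 S3=26 blocked=[]
Op 6: conn=15 S1=22 S2=-4 S3=26 blocked=[2]
Op 7: conn=-5 S1=22 S2=-24 S3=26 blocked=[1, 2, 3]
Op 8: conn=8 S1=22 S2=-24 S3=26 blocked=[2]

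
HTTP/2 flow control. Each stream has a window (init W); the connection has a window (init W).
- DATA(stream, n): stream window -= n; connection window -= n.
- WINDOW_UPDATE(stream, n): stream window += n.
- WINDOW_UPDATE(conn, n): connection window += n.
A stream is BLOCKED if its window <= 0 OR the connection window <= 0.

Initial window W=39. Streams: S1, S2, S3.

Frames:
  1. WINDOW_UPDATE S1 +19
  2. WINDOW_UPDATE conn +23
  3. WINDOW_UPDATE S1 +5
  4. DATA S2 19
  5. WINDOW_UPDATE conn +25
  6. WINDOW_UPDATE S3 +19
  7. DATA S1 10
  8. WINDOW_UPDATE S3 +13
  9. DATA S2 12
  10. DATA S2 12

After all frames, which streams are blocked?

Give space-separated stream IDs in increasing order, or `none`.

Op 1: conn=39 S1=58 S2=39 S3=39 blocked=[]
Op 2: conn=62 S1=58 S2=39 S3=39 blocked=[]
Op 3: conn=62 S1=63 S2=39 S3=39 blocked=[]
Op 4: conn=43 S1=63 S2=20 S3=39 blocked=[]
Op 5: conn=68 S1=63 S2=20 S3=39 blocked=[]
Op 6: conn=68 S1=63 S2=20 S3=58 blocked=[]
Op 7: conn=58 S1=53 S2=20 S3=58 blocked=[]
Op 8: conn=58 S1=53 S2=20 S3=71 blocked=[]
Op 9: conn=46 S1=53 S2=8 S3=71 blocked=[]
Op 10: conn=34 S1=53 S2=-4 S3=71 blocked=[2]

Answer: S2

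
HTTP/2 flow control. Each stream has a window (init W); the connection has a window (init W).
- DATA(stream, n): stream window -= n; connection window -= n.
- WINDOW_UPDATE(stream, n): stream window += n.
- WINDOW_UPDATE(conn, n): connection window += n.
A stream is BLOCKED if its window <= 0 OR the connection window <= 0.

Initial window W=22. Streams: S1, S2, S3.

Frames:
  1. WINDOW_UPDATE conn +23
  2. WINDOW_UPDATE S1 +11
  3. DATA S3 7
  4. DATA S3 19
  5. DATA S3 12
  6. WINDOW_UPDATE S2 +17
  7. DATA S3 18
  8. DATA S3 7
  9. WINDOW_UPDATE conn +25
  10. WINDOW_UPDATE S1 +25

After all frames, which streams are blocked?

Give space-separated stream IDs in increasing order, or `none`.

Op 1: conn=45 S1=22 S2=22 S3=22 blocked=[]
Op 2: conn=45 S1=33 S2=22 S3=22 blocked=[]
Op 3: conn=38 S1=33 S2=22 S3=15 blocked=[]
Op 4: conn=19 S1=33 S2=22 S3=-4 blocked=[3]
Op 5: conn=7 S1=33 S2=22 S3=-16 blocked=[3]
Op 6: conn=7 S1=33 S2=39 S3=-16 blocked=[3]
Op 7: conn=-11 S1=33 S2=39 S3=-34 blocked=[1, 2, 3]
Op 8: conn=-18 S1=33 S2=39 S3=-41 blocked=[1, 2, 3]
Op 9: conn=7 S1=33 S2=39 S3=-41 blocked=[3]
Op 10: conn=7 S1=58 S2=39 S3=-41 blocked=[3]

Answer: S3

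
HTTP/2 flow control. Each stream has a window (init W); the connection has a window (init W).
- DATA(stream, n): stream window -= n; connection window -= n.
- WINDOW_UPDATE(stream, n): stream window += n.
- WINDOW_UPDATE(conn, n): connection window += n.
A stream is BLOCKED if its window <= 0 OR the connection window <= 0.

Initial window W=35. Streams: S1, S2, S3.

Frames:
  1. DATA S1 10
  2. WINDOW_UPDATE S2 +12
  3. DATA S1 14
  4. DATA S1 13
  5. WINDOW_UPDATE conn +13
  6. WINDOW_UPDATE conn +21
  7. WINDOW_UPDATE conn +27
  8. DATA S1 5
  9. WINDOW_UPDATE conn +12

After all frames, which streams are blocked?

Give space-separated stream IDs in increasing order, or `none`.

Answer: S1

Derivation:
Op 1: conn=25 S1=25 S2=35 S3=35 blocked=[]
Op 2: conn=25 S1=25 S2=47 S3=35 blocked=[]
Op 3: conn=11 S1=11 S2=47 S3=35 blocked=[]
Op 4: conn=-2 S1=-2 S2=47 S3=35 blocked=[1, 2, 3]
Op 5: conn=11 S1=-2 S2=47 S3=35 blocked=[1]
Op 6: conn=32 S1=-2 S2=47 S3=35 blocked=[1]
Op 7: conn=59 S1=-2 S2=47 S3=35 blocked=[1]
Op 8: conn=54 S1=-7 S2=47 S3=35 blocked=[1]
Op 9: conn=66 S1=-7 S2=47 S3=35 blocked=[1]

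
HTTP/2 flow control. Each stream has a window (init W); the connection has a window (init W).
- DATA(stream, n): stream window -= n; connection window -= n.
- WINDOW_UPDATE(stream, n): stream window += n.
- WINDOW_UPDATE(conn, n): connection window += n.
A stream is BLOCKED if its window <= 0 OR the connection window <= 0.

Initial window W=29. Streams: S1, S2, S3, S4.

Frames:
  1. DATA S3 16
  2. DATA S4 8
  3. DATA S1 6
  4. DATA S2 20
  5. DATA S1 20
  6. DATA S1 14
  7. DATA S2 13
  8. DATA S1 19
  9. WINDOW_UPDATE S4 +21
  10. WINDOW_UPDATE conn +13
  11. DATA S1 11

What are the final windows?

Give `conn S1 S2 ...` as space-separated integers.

Answer: -85 -41 -4 13 42

Derivation:
Op 1: conn=13 S1=29 S2=29 S3=13 S4=29 blocked=[]
Op 2: conn=5 S1=29 S2=29 S3=13 S4=21 blocked=[]
Op 3: conn=-1 S1=23 S2=29 S3=13 S4=21 blocked=[1, 2, 3, 4]
Op 4: conn=-21 S1=23 S2=9 S3=13 S4=21 blocked=[1, 2, 3, 4]
Op 5: conn=-41 S1=3 S2=9 S3=13 S4=21 blocked=[1, 2, 3, 4]
Op 6: conn=-55 S1=-11 S2=9 S3=13 S4=21 blocked=[1, 2, 3, 4]
Op 7: conn=-68 S1=-11 S2=-4 S3=13 S4=21 blocked=[1, 2, 3, 4]
Op 8: conn=-87 S1=-30 S2=-4 S3=13 S4=21 blocked=[1, 2, 3, 4]
Op 9: conn=-87 S1=-30 S2=-4 S3=13 S4=42 blocked=[1, 2, 3, 4]
Op 10: conn=-74 S1=-30 S2=-4 S3=13 S4=42 blocked=[1, 2, 3, 4]
Op 11: conn=-85 S1=-41 S2=-4 S3=13 S4=42 blocked=[1, 2, 3, 4]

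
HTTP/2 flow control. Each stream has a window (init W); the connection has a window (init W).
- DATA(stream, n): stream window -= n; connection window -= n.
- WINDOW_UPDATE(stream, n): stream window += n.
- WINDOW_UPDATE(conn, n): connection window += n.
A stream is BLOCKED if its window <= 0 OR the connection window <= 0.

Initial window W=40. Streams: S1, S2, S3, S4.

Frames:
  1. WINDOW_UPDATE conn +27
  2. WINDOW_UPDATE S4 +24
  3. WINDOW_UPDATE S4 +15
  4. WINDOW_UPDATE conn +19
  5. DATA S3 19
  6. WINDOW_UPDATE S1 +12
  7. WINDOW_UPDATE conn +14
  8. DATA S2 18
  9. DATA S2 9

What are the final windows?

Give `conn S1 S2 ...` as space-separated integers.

Answer: 54 52 13 21 79

Derivation:
Op 1: conn=67 S1=40 S2=40 S3=40 S4=40 blocked=[]
Op 2: conn=67 S1=40 S2=40 S3=40 S4=64 blocked=[]
Op 3: conn=67 S1=40 S2=40 S3=40 S4=79 blocked=[]
Op 4: conn=86 S1=40 S2=40 S3=40 S4=79 blocked=[]
Op 5: conn=67 S1=40 S2=40 S3=21 S4=79 blocked=[]
Op 6: conn=67 S1=52 S2=40 S3=21 S4=79 blocked=[]
Op 7: conn=81 S1=52 S2=40 S3=21 S4=79 blocked=[]
Op 8: conn=63 S1=52 S2=22 S3=21 S4=79 blocked=[]
Op 9: conn=54 S1=52 S2=13 S3=21 S4=79 blocked=[]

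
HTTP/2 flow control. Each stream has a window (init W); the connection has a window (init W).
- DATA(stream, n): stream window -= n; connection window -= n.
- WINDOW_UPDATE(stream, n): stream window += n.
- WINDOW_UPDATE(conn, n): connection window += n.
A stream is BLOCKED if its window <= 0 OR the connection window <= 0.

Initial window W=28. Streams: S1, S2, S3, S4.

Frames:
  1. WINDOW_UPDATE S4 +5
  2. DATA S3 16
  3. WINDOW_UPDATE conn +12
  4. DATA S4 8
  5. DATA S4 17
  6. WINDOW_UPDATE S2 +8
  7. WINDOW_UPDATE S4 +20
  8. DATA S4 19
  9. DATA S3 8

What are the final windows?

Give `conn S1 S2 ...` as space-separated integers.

Op 1: conn=28 S1=28 S2=28 S3=28 S4=33 blocked=[]
Op 2: conn=12 S1=28 S2=28 S3=12 S4=33 blocked=[]
Op 3: conn=24 S1=28 S2=28 S3=12 S4=33 blocked=[]
Op 4: conn=16 S1=28 S2=28 S3=12 S4=25 blocked=[]
Op 5: conn=-1 S1=28 S2=28 S3=12 S4=8 blocked=[1, 2, 3, 4]
Op 6: conn=-1 S1=28 S2=36 S3=12 S4=8 blocked=[1, 2, 3, 4]
Op 7: conn=-1 S1=28 S2=36 S3=12 S4=28 blocked=[1, 2, 3, 4]
Op 8: conn=-20 S1=28 S2=36 S3=12 S4=9 blocked=[1, 2, 3, 4]
Op 9: conn=-28 S1=28 S2=36 S3=4 S4=9 blocked=[1, 2, 3, 4]

Answer: -28 28 36 4 9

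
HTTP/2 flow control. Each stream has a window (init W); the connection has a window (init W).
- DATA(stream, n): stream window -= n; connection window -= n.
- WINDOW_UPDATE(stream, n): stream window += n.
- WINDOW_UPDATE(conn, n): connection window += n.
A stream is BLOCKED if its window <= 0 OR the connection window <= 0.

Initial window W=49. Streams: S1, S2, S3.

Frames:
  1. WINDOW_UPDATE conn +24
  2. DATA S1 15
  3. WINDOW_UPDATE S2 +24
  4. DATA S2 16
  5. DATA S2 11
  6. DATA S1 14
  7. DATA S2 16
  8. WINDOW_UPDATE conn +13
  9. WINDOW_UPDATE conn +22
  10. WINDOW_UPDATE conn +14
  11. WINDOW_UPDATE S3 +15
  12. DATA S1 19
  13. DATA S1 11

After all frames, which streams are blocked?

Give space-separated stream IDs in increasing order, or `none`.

Op 1: conn=73 S1=49 S2=49 S3=49 blocked=[]
Op 2: conn=58 S1=34 S2=49 S3=49 blocked=[]
Op 3: conn=58 S1=34 S2=73 S3=49 blocked=[]
Op 4: conn=42 S1=34 S2=57 S3=49 blocked=[]
Op 5: conn=31 S1=34 S2=46 S3=49 blocked=[]
Op 6: conn=17 S1=20 S2=46 S3=49 blocked=[]
Op 7: conn=1 S1=20 S2=30 S3=49 blocked=[]
Op 8: conn=14 S1=20 S2=30 S3=49 blocked=[]
Op 9: conn=36 S1=20 S2=30 S3=49 blocked=[]
Op 10: conn=50 S1=20 S2=30 S3=49 blocked=[]
Op 11: conn=50 S1=20 S2=30 S3=64 blocked=[]
Op 12: conn=31 S1=1 S2=30 S3=64 blocked=[]
Op 13: conn=20 S1=-10 S2=30 S3=64 blocked=[1]

Answer: S1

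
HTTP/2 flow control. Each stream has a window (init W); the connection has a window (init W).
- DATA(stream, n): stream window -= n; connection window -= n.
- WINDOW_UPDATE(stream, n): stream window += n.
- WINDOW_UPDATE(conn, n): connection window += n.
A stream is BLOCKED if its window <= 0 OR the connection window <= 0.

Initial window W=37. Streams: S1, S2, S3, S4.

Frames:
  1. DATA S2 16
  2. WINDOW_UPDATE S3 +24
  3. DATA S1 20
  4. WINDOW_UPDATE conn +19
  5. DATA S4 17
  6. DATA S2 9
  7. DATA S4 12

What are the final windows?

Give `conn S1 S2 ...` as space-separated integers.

Op 1: conn=21 S1=37 S2=21 S3=37 S4=37 blocked=[]
Op 2: conn=21 S1=37 S2=21 S3=61 S4=37 blocked=[]
Op 3: conn=1 S1=17 S2=21 S3=61 S4=37 blocked=[]
Op 4: conn=20 S1=17 S2=21 S3=61 S4=37 blocked=[]
Op 5: conn=3 S1=17 S2=21 S3=61 S4=20 blocked=[]
Op 6: conn=-6 S1=17 S2=12 S3=61 S4=20 blocked=[1, 2, 3, 4]
Op 7: conn=-18 S1=17 S2=12 S3=61 S4=8 blocked=[1, 2, 3, 4]

Answer: -18 17 12 61 8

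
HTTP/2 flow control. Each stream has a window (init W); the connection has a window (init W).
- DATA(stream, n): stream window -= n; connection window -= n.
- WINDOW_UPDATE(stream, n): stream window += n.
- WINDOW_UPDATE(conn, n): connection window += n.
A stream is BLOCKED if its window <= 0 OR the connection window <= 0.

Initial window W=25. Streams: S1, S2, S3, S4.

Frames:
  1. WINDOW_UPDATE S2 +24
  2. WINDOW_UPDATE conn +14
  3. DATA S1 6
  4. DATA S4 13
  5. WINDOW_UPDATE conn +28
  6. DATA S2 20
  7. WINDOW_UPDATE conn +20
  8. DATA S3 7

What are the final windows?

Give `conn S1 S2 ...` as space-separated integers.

Answer: 41 19 29 18 12

Derivation:
Op 1: conn=25 S1=25 S2=49 S3=25 S4=25 blocked=[]
Op 2: conn=39 S1=25 S2=49 S3=25 S4=25 blocked=[]
Op 3: conn=33 S1=19 S2=49 S3=25 S4=25 blocked=[]
Op 4: conn=20 S1=19 S2=49 S3=25 S4=12 blocked=[]
Op 5: conn=48 S1=19 S2=49 S3=25 S4=12 blocked=[]
Op 6: conn=28 S1=19 S2=29 S3=25 S4=12 blocked=[]
Op 7: conn=48 S1=19 S2=29 S3=25 S4=12 blocked=[]
Op 8: conn=41 S1=19 S2=29 S3=18 S4=12 blocked=[]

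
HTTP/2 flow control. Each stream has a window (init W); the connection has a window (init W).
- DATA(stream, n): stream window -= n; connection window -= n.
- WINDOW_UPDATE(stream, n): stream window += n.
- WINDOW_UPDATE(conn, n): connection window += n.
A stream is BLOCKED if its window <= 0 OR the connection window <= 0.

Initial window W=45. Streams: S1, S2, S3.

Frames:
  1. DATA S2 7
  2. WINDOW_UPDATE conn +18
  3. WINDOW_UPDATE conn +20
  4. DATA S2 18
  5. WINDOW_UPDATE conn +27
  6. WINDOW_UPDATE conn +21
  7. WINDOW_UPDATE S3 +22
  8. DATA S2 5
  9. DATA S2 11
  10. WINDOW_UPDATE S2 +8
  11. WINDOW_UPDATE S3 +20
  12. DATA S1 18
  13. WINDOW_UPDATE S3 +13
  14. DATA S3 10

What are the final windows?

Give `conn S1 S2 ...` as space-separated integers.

Answer: 62 27 12 90

Derivation:
Op 1: conn=38 S1=45 S2=38 S3=45 blocked=[]
Op 2: conn=56 S1=45 S2=38 S3=45 blocked=[]
Op 3: conn=76 S1=45 S2=38 S3=45 blocked=[]
Op 4: conn=58 S1=45 S2=20 S3=45 blocked=[]
Op 5: conn=85 S1=45 S2=20 S3=45 blocked=[]
Op 6: conn=106 S1=45 S2=20 S3=45 blocked=[]
Op 7: conn=106 S1=45 S2=20 S3=67 blocked=[]
Op 8: conn=101 S1=45 S2=15 S3=67 blocked=[]
Op 9: conn=90 S1=45 S2=4 S3=67 blocked=[]
Op 10: conn=90 S1=45 S2=12 S3=67 blocked=[]
Op 11: conn=90 S1=45 S2=12 S3=87 blocked=[]
Op 12: conn=72 S1=27 S2=12 S3=87 blocked=[]
Op 13: conn=72 S1=27 S2=12 S3=100 blocked=[]
Op 14: conn=62 S1=27 S2=12 S3=90 blocked=[]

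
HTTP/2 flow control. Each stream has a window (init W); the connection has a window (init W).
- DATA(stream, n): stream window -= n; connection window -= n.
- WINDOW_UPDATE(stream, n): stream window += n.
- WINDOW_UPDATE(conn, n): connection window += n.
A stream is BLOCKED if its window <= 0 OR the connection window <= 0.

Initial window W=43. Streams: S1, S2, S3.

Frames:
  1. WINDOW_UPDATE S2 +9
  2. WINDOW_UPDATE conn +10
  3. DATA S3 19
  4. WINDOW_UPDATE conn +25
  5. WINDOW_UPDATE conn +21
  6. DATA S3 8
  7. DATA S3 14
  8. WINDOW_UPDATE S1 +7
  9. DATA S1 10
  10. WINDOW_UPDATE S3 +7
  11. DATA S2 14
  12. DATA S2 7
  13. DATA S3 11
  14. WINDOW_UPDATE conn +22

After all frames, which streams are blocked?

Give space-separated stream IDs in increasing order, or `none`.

Op 1: conn=43 S1=43 S2=52 S3=43 blocked=[]
Op 2: conn=53 S1=43 S2=52 S3=43 blocked=[]
Op 3: conn=34 S1=43 S2=52 S3=24 blocked=[]
Op 4: conn=59 S1=43 S2=52 S3=24 blocked=[]
Op 5: conn=80 S1=43 S2=52 S3=24 blocked=[]
Op 6: conn=72 S1=43 S2=52 S3=16 blocked=[]
Op 7: conn=58 S1=43 S2=52 S3=2 blocked=[]
Op 8: conn=58 S1=50 S2=52 S3=2 blocked=[]
Op 9: conn=48 S1=40 S2=52 S3=2 blocked=[]
Op 10: conn=48 S1=40 S2=52 S3=9 blocked=[]
Op 11: conn=34 S1=40 S2=38 S3=9 blocked=[]
Op 12: conn=27 S1=40 S2=31 S3=9 blocked=[]
Op 13: conn=16 S1=40 S2=31 S3=-2 blocked=[3]
Op 14: conn=38 S1=40 S2=31 S3=-2 blocked=[3]

Answer: S3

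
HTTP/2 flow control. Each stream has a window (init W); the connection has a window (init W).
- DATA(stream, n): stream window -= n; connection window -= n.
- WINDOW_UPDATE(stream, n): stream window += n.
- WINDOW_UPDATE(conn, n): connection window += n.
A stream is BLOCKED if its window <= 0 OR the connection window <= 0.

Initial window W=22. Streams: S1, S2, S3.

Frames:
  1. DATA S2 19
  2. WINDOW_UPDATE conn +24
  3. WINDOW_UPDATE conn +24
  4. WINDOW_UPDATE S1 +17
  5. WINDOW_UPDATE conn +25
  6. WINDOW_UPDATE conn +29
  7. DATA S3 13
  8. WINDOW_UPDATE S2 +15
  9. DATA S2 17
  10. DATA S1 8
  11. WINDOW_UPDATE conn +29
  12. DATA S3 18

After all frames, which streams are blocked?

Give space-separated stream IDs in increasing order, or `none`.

Op 1: conn=3 S1=22 S2=3 S3=22 blocked=[]
Op 2: conn=27 S1=22 S2=3 S3=22 blocked=[]
Op 3: conn=51 S1=22 S2=3 S3=22 blocked=[]
Op 4: conn=51 S1=39 S2=3 S3=22 blocked=[]
Op 5: conn=76 S1=39 S2=3 S3=22 blocked=[]
Op 6: conn=105 S1=39 S2=3 S3=22 blocked=[]
Op 7: conn=92 S1=39 S2=3 S3=9 blocked=[]
Op 8: conn=92 S1=39 S2=18 S3=9 blocked=[]
Op 9: conn=75 S1=39 S2=1 S3=9 blocked=[]
Op 10: conn=67 S1=31 S2=1 S3=9 blocked=[]
Op 11: conn=96 S1=31 S2=1 S3=9 blocked=[]
Op 12: conn=78 S1=31 S2=1 S3=-9 blocked=[3]

Answer: S3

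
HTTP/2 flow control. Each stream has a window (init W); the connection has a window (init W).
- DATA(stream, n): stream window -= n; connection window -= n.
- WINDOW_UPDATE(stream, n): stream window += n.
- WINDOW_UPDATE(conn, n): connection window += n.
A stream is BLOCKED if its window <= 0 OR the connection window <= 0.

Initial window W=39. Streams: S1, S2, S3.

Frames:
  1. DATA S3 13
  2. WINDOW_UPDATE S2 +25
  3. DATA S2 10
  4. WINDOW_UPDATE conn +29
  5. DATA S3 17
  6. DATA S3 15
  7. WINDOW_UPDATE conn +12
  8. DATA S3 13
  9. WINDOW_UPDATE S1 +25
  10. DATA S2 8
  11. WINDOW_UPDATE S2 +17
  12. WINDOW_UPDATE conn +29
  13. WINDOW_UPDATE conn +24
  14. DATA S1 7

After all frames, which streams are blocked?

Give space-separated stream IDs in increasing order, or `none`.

Op 1: conn=26 S1=39 S2=39 S3=26 blocked=[]
Op 2: conn=26 S1=39 S2=64 S3=26 blocked=[]
Op 3: conn=16 S1=39 S2=54 S3=26 blocked=[]
Op 4: conn=45 S1=39 S2=54 S3=26 blocked=[]
Op 5: conn=28 S1=39 S2=54 S3=9 blocked=[]
Op 6: conn=13 S1=39 S2=54 S3=-6 blocked=[3]
Op 7: conn=25 S1=39 S2=54 S3=-6 blocked=[3]
Op 8: conn=12 S1=39 S2=54 S3=-19 blocked=[3]
Op 9: conn=12 S1=64 S2=54 S3=-19 blocked=[3]
Op 10: conn=4 S1=64 S2=46 S3=-19 blocked=[3]
Op 11: conn=4 S1=64 S2=63 S3=-19 blocked=[3]
Op 12: conn=33 S1=64 S2=63 S3=-19 blocked=[3]
Op 13: conn=57 S1=64 S2=63 S3=-19 blocked=[3]
Op 14: conn=50 S1=57 S2=63 S3=-19 blocked=[3]

Answer: S3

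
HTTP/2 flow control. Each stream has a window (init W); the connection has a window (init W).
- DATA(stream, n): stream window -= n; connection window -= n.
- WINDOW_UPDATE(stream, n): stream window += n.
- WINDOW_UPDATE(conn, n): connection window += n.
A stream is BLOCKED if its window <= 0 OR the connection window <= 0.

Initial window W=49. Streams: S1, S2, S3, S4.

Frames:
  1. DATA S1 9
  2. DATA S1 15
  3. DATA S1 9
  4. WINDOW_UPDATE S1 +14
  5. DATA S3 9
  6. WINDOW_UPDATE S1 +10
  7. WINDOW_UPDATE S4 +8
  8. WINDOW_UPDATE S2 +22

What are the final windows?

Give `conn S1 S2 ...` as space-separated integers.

Answer: 7 40 71 40 57

Derivation:
Op 1: conn=40 S1=40 S2=49 S3=49 S4=49 blocked=[]
Op 2: conn=25 S1=25 S2=49 S3=49 S4=49 blocked=[]
Op 3: conn=16 S1=16 S2=49 S3=49 S4=49 blocked=[]
Op 4: conn=16 S1=30 S2=49 S3=49 S4=49 blocked=[]
Op 5: conn=7 S1=30 S2=49 S3=40 S4=49 blocked=[]
Op 6: conn=7 S1=40 S2=49 S3=40 S4=49 blocked=[]
Op 7: conn=7 S1=40 S2=49 S3=40 S4=57 blocked=[]
Op 8: conn=7 S1=40 S2=71 S3=40 S4=57 blocked=[]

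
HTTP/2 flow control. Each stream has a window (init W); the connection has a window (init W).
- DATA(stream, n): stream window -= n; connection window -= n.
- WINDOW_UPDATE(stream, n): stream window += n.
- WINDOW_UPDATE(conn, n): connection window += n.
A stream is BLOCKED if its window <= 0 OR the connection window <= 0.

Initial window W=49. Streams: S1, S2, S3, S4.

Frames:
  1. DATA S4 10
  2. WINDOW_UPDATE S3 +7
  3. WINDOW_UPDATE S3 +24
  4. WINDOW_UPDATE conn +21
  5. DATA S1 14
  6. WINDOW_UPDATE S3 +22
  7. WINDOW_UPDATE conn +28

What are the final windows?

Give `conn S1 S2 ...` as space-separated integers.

Answer: 74 35 49 102 39

Derivation:
Op 1: conn=39 S1=49 S2=49 S3=49 S4=39 blocked=[]
Op 2: conn=39 S1=49 S2=49 S3=56 S4=39 blocked=[]
Op 3: conn=39 S1=49 S2=49 S3=80 S4=39 blocked=[]
Op 4: conn=60 S1=49 S2=49 S3=80 S4=39 blocked=[]
Op 5: conn=46 S1=35 S2=49 S3=80 S4=39 blocked=[]
Op 6: conn=46 S1=35 S2=49 S3=102 S4=39 blocked=[]
Op 7: conn=74 S1=35 S2=49 S3=102 S4=39 blocked=[]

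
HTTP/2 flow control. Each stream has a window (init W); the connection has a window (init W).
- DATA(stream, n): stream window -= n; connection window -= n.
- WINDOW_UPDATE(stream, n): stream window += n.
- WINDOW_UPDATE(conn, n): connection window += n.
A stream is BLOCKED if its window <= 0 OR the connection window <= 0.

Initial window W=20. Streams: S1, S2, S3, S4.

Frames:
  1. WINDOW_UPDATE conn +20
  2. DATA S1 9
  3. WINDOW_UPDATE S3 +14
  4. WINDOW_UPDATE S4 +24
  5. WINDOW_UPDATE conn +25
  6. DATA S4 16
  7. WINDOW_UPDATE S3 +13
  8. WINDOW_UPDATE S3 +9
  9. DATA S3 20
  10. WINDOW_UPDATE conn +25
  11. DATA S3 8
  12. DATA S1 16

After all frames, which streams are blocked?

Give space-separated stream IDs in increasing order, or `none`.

Op 1: conn=40 S1=20 S2=20 S3=20 S4=20 blocked=[]
Op 2: conn=31 S1=11 S2=20 S3=20 S4=20 blocked=[]
Op 3: conn=31 S1=11 S2=20 S3=34 S4=20 blocked=[]
Op 4: conn=31 S1=11 S2=20 S3=34 S4=44 blocked=[]
Op 5: conn=56 S1=11 S2=20 S3=34 S4=44 blocked=[]
Op 6: conn=40 S1=11 S2=20 S3=34 S4=28 blocked=[]
Op 7: conn=40 S1=11 S2=20 S3=47 S4=28 blocked=[]
Op 8: conn=40 S1=11 S2=20 S3=56 S4=28 blocked=[]
Op 9: conn=20 S1=11 S2=20 S3=36 S4=28 blocked=[]
Op 10: conn=45 S1=11 S2=20 S3=36 S4=28 blocked=[]
Op 11: conn=37 S1=11 S2=20 S3=28 S4=28 blocked=[]
Op 12: conn=21 S1=-5 S2=20 S3=28 S4=28 blocked=[1]

Answer: S1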